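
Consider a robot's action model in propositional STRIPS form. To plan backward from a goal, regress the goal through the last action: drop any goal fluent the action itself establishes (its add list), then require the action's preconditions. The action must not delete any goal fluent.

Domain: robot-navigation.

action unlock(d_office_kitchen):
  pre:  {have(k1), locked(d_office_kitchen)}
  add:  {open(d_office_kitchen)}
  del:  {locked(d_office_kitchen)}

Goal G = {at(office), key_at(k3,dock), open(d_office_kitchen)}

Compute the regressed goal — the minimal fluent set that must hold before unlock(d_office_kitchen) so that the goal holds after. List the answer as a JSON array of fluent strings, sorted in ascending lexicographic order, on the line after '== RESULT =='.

Regress:
  G ∩ del = {}  (empty — regression defined)
  G \ add = {at(office), key_at(k3,dock), open(d_office_kitchen)} \ {open(d_office_kitchen)} = {at(office), key_at(k3,dock)}
  ∪ pre   = {at(office), key_at(k3,dock)} ∪ {have(k1), locked(d_office_kitchen)}
          = {at(office), have(k1), key_at(k3,dock), locked(d_office_kitchen)}

== RESULT ==
["at(office)", "have(k1)", "key_at(k3,dock)", "locked(d_office_kitchen)"]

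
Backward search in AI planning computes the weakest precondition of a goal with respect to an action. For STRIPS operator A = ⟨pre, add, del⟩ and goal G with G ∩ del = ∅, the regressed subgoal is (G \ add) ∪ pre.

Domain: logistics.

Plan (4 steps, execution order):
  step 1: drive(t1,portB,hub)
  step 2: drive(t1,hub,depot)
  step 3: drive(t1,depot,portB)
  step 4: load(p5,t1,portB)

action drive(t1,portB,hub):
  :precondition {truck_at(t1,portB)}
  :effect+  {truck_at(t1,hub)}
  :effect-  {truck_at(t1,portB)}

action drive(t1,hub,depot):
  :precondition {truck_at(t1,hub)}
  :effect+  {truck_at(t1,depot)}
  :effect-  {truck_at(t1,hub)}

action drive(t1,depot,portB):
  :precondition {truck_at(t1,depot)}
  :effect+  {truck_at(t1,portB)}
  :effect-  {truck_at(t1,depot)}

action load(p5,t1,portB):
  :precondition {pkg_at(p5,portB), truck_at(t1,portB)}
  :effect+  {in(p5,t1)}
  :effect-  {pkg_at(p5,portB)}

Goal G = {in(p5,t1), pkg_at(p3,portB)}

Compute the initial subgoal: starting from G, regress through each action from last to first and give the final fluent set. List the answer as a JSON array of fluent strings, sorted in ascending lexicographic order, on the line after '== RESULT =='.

Work backward from the goal:
  through step 4 (load(p5,t1,portB)): drop {in(p5,t1)}, keep {pkg_at(p3,portB)}, require {pkg_at(p5,portB), truck_at(t1,portB)}
    → {pkg_at(p3,portB), pkg_at(p5,portB), truck_at(t1,portB)}
  through step 3 (drive(t1,depot,portB)): drop {truck_at(t1,portB)}, keep {pkg_at(p3,portB), pkg_at(p5,portB)}, require {truck_at(t1,depot)}
    → {pkg_at(p3,portB), pkg_at(p5,portB), truck_at(t1,depot)}
  through step 2 (drive(t1,hub,depot)): drop {truck_at(t1,depot)}, keep {pkg_at(p3,portB), pkg_at(p5,portB)}, require {truck_at(t1,hub)}
    → {pkg_at(p3,portB), pkg_at(p5,portB), truck_at(t1,hub)}
  through step 1 (drive(t1,portB,hub)): drop {truck_at(t1,hub)}, keep {pkg_at(p3,portB), pkg_at(p5,portB)}, require {truck_at(t1,portB)}
    → {pkg_at(p3,portB), pkg_at(p5,portB), truck_at(t1,portB)}

== RESULT ==
["pkg_at(p3,portB)", "pkg_at(p5,portB)", "truck_at(t1,portB)"]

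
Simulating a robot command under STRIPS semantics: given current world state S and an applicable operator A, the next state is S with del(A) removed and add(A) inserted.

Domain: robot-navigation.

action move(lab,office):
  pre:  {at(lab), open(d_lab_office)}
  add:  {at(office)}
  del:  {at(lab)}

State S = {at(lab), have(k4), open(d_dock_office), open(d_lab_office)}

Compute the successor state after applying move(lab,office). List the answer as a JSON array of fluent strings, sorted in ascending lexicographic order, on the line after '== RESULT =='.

Progress:
  pre ⊆ S: {at(lab), open(d_lab_office)} ⊆ S  — applicable
  S \ del = {have(k4), open(d_dock_office), open(d_lab_office)}
  ∪ add   = {at(office), have(k4), open(d_dock_office), open(d_lab_office)}

== RESULT ==
["at(office)", "have(k4)", "open(d_dock_office)", "open(d_lab_office)"]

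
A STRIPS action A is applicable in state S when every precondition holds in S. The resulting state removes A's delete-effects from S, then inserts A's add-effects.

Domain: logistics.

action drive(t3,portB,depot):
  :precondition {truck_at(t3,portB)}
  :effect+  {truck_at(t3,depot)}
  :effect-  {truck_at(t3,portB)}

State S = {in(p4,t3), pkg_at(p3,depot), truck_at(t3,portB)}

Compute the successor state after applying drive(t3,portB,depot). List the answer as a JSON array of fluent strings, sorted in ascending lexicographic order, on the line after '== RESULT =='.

Progress:
  pre ⊆ S: {truck_at(t3,portB)} ⊆ S  — applicable
  S \ del = {in(p4,t3), pkg_at(p3,depot)}
  ∪ add   = {in(p4,t3), pkg_at(p3,depot), truck_at(t3,depot)}

== RESULT ==
["in(p4,t3)", "pkg_at(p3,depot)", "truck_at(t3,depot)"]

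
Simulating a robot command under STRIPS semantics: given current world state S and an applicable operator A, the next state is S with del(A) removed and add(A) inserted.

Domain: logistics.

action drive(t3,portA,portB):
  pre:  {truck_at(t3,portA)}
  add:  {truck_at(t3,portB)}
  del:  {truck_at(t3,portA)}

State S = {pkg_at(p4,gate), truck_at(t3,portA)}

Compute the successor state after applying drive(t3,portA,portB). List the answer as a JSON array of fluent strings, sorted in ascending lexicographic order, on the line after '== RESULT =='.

Compute (S \ del) ∪ add:
  pre ⊆ S: {truck_at(t3,portA)} ⊆ S  — applicable
  S \ del = {pkg_at(p4,gate)}
  ∪ add   = {pkg_at(p4,gate), truck_at(t3,portB)}

== RESULT ==
["pkg_at(p4,gate)", "truck_at(t3,portB)"]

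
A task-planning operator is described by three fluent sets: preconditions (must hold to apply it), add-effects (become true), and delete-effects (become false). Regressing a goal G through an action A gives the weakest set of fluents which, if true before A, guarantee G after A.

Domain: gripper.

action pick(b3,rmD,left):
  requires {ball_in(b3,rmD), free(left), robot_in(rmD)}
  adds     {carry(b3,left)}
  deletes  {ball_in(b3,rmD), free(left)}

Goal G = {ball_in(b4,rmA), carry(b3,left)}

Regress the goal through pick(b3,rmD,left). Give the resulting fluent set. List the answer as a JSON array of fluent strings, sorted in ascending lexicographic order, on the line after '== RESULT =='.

Regress:
  G ∩ del = {}  (empty — regression defined)
  G \ add = {ball_in(b4,rmA), carry(b3,left)} \ {carry(b3,left)} = {ball_in(b4,rmA)}
  ∪ pre   = {ball_in(b4,rmA)} ∪ {ball_in(b3,rmD), free(left), robot_in(rmD)}
          = {ball_in(b3,rmD), ball_in(b4,rmA), free(left), robot_in(rmD)}

== RESULT ==
["ball_in(b3,rmD)", "ball_in(b4,rmA)", "free(left)", "robot_in(rmD)"]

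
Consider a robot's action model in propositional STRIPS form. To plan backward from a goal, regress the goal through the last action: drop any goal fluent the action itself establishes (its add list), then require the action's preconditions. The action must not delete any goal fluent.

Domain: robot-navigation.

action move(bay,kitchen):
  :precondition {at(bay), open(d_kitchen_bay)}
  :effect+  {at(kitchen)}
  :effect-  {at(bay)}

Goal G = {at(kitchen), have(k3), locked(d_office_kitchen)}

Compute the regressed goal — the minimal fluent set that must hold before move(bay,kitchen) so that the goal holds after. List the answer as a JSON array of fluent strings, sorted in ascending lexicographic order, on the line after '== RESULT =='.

Compute (G \ add) ∪ pre:
  G ∩ del = {}  (empty — regression defined)
  G \ add = {at(kitchen), have(k3), locked(d_office_kitchen)} \ {at(kitchen)} = {have(k3), locked(d_office_kitchen)}
  ∪ pre   = {have(k3), locked(d_office_kitchen)} ∪ {at(bay), open(d_kitchen_bay)}
          = {at(bay), have(k3), locked(d_office_kitchen), open(d_kitchen_bay)}

== RESULT ==
["at(bay)", "have(k3)", "locked(d_office_kitchen)", "open(d_kitchen_bay)"]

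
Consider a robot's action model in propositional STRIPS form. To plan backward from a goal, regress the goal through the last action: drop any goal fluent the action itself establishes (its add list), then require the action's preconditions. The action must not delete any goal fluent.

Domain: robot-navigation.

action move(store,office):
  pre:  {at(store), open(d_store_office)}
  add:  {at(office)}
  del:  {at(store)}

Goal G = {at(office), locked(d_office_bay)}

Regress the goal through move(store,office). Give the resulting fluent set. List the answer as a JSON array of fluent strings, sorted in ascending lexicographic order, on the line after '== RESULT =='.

Compute (G \ add) ∪ pre:
  G ∩ del = {}  (empty — regression defined)
  G \ add = {at(office), locked(d_office_bay)} \ {at(office)} = {locked(d_office_bay)}
  ∪ pre   = {locked(d_office_bay)} ∪ {at(store), open(d_store_office)}
          = {at(store), locked(d_office_bay), open(d_store_office)}

== RESULT ==
["at(store)", "locked(d_office_bay)", "open(d_store_office)"]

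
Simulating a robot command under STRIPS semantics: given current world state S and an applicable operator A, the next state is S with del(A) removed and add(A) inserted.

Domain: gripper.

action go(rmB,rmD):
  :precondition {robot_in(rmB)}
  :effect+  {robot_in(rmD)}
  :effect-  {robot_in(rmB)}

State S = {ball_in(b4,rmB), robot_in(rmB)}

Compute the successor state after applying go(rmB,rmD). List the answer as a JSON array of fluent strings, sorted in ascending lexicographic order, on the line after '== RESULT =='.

Progress:
  pre ⊆ S: {robot_in(rmB)} ⊆ S  — applicable
  S \ del = {ball_in(b4,rmB)}
  ∪ add   = {ball_in(b4,rmB), robot_in(rmD)}

== RESULT ==
["ball_in(b4,rmB)", "robot_in(rmD)"]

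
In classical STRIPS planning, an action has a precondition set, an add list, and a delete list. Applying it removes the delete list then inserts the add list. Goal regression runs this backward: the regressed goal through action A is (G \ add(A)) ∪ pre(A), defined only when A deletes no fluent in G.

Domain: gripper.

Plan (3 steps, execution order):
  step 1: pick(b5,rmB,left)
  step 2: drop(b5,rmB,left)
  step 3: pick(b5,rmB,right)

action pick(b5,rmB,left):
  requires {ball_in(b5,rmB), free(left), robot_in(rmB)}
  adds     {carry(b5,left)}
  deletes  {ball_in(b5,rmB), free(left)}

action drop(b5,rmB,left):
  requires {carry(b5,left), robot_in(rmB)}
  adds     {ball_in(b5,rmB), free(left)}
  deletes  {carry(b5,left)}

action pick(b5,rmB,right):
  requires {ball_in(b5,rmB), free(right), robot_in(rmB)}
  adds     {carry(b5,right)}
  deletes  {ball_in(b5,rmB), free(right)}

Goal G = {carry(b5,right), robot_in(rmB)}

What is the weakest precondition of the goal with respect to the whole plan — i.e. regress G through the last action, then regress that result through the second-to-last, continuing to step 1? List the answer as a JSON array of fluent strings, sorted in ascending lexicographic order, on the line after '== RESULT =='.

Work backward from the goal:
  through step 3 (pick(b5,rmB,right)): drop {carry(b5,right)}, keep {robot_in(rmB)}, require {ball_in(b5,rmB), free(right), robot_in(rmB)}
    → {ball_in(b5,rmB), free(right), robot_in(rmB)}
  through step 2 (drop(b5,rmB,left)): drop {ball_in(b5,rmB)}, keep {free(right), robot_in(rmB)}, require {carry(b5,left), robot_in(rmB)}
    → {carry(b5,left), free(right), robot_in(rmB)}
  through step 1 (pick(b5,rmB,left)): drop {carry(b5,left)}, keep {free(right), robot_in(rmB)}, require {ball_in(b5,rmB), free(left), robot_in(rmB)}
    → {ball_in(b5,rmB), free(left), free(right), robot_in(rmB)}

== RESULT ==
["ball_in(b5,rmB)", "free(left)", "free(right)", "robot_in(rmB)"]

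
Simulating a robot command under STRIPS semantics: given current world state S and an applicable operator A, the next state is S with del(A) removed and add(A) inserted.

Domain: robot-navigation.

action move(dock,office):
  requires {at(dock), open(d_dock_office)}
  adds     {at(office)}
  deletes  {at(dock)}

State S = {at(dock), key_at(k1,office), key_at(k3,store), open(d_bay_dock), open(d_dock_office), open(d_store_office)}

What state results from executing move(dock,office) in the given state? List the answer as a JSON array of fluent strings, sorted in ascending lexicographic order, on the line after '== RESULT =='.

Progress:
  pre ⊆ S: {at(dock), open(d_dock_office)} ⊆ S  — applicable
  S \ del = {key_at(k1,office), key_at(k3,store), open(d_bay_dock), open(d_dock_office), open(d_store_office)}
  ∪ add   = {at(office), key_at(k1,office), key_at(k3,store), open(d_bay_dock), open(d_dock_office), open(d_store_office)}

== RESULT ==
["at(office)", "key_at(k1,office)", "key_at(k3,store)", "open(d_bay_dock)", "open(d_dock_office)", "open(d_store_office)"]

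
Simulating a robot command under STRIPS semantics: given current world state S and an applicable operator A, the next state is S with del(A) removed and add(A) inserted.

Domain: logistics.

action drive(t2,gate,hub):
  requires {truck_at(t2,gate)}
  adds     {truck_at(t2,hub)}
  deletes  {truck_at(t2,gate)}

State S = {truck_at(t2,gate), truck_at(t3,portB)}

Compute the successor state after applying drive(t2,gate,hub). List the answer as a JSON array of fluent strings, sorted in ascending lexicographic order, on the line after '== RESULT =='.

Compute (S \ del) ∪ add:
  pre ⊆ S: {truck_at(t2,gate)} ⊆ S  — applicable
  S \ del = {truck_at(t3,portB)}
  ∪ add   = {truck_at(t2,hub), truck_at(t3,portB)}

== RESULT ==
["truck_at(t2,hub)", "truck_at(t3,portB)"]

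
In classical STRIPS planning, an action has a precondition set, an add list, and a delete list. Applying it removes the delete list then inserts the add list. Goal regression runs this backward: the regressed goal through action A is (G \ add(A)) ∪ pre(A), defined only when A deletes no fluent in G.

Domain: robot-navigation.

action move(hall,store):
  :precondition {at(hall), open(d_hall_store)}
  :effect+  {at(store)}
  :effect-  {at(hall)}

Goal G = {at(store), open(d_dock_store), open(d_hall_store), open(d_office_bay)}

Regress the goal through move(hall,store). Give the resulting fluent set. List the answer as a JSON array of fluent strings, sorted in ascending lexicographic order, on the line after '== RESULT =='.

Compute (G \ add) ∪ pre:
  G ∩ del = {}  (empty — regression defined)
  G \ add = {at(store), open(d_dock_store), open(d_hall_store), open(d_office_bay)} \ {at(store)} = {open(d_dock_store), open(d_hall_store), open(d_office_bay)}
  ∪ pre   = {open(d_dock_store), open(d_hall_store), open(d_office_bay)} ∪ {at(hall), open(d_hall_store)}
          = {at(hall), open(d_dock_store), open(d_hall_store), open(d_office_bay)}

== RESULT ==
["at(hall)", "open(d_dock_store)", "open(d_hall_store)", "open(d_office_bay)"]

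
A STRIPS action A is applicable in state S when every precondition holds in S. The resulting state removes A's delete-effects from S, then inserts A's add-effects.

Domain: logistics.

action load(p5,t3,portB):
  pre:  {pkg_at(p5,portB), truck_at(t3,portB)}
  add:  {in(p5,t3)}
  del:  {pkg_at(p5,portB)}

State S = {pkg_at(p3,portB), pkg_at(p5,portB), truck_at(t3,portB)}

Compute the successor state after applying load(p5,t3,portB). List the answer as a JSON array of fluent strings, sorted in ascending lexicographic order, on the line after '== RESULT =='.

Progress:
  pre ⊆ S: {pkg_at(p5,portB), truck_at(t3,portB)} ⊆ S  — applicable
  S \ del = {pkg_at(p3,portB), truck_at(t3,portB)}
  ∪ add   = {in(p5,t3), pkg_at(p3,portB), truck_at(t3,portB)}

== RESULT ==
["in(p5,t3)", "pkg_at(p3,portB)", "truck_at(t3,portB)"]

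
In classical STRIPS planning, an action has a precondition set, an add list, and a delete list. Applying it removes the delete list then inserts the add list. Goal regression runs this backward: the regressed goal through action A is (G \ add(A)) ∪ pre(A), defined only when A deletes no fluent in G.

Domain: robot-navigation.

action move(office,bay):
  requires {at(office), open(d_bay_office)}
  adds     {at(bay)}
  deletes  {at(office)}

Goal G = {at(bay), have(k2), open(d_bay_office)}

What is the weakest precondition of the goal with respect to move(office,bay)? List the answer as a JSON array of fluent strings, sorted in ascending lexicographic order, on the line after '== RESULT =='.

Compute (G \ add) ∪ pre:
  G ∩ del = {}  (empty — regression defined)
  G \ add = {at(bay), have(k2), open(d_bay_office)} \ {at(bay)} = {have(k2), open(d_bay_office)}
  ∪ pre   = {have(k2), open(d_bay_office)} ∪ {at(office), open(d_bay_office)}
          = {at(office), have(k2), open(d_bay_office)}

== RESULT ==
["at(office)", "have(k2)", "open(d_bay_office)"]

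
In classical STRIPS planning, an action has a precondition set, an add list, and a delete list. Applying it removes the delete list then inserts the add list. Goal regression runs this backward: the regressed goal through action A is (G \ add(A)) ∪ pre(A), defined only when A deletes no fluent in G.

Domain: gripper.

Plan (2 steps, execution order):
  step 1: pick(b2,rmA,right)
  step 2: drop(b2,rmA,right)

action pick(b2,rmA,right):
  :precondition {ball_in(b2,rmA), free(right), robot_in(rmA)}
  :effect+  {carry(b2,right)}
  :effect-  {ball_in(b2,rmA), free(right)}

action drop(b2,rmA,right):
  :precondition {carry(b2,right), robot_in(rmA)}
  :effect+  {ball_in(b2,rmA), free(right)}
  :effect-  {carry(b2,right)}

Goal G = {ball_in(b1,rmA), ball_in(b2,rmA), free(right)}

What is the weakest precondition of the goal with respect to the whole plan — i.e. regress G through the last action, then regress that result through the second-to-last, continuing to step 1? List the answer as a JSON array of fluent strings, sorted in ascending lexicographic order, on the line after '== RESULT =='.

Work backward from the goal:
  through step 2 (drop(b2,rmA,right)): drop {ball_in(b2,rmA), free(right)}, keep {ball_in(b1,rmA)}, require {carry(b2,right), robot_in(rmA)}
    → {ball_in(b1,rmA), carry(b2,right), robot_in(rmA)}
  through step 1 (pick(b2,rmA,right)): drop {carry(b2,right)}, keep {ball_in(b1,rmA), robot_in(rmA)}, require {ball_in(b2,rmA), free(right), robot_in(rmA)}
    → {ball_in(b1,rmA), ball_in(b2,rmA), free(right), robot_in(rmA)}

== RESULT ==
["ball_in(b1,rmA)", "ball_in(b2,rmA)", "free(right)", "robot_in(rmA)"]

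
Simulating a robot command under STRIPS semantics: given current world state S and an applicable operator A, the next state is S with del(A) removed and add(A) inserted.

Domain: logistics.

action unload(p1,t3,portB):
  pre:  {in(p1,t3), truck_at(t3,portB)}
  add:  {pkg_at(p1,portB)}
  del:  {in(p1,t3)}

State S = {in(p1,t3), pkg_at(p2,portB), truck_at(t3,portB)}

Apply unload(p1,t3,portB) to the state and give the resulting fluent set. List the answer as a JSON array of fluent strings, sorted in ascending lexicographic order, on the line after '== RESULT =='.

Compute (S \ del) ∪ add:
  pre ⊆ S: {in(p1,t3), truck_at(t3,portB)} ⊆ S  — applicable
  S \ del = {pkg_at(p2,portB), truck_at(t3,portB)}
  ∪ add   = {pkg_at(p1,portB), pkg_at(p2,portB), truck_at(t3,portB)}

== RESULT ==
["pkg_at(p1,portB)", "pkg_at(p2,portB)", "truck_at(t3,portB)"]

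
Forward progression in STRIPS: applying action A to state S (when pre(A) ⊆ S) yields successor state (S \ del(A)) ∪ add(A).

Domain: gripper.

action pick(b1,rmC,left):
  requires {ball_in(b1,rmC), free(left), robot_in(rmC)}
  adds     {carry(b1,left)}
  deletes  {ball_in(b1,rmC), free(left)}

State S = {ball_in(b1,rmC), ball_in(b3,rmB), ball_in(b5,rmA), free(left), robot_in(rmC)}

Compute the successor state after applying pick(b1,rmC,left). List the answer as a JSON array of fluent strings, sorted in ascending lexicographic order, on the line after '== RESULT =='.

Compute (S \ del) ∪ add:
  pre ⊆ S: {ball_in(b1,rmC), free(left), robot_in(rmC)} ⊆ S  — applicable
  S \ del = {ball_in(b3,rmB), ball_in(b5,rmA), robot_in(rmC)}
  ∪ add   = {ball_in(b3,rmB), ball_in(b5,rmA), carry(b1,left), robot_in(rmC)}

== RESULT ==
["ball_in(b3,rmB)", "ball_in(b5,rmA)", "carry(b1,left)", "robot_in(rmC)"]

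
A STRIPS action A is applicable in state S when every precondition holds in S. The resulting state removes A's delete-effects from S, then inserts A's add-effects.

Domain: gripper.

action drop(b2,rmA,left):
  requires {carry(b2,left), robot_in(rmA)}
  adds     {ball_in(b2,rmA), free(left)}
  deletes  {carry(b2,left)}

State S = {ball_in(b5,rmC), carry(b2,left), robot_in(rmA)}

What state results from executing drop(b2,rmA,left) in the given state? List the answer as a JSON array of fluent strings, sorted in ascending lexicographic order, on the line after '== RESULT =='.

Compute (S \ del) ∪ add:
  pre ⊆ S: {carry(b2,left), robot_in(rmA)} ⊆ S  — applicable
  S \ del = {ball_in(b5,rmC), robot_in(rmA)}
  ∪ add   = {ball_in(b2,rmA), ball_in(b5,rmC), free(left), robot_in(rmA)}

== RESULT ==
["ball_in(b2,rmA)", "ball_in(b5,rmC)", "free(left)", "robot_in(rmA)"]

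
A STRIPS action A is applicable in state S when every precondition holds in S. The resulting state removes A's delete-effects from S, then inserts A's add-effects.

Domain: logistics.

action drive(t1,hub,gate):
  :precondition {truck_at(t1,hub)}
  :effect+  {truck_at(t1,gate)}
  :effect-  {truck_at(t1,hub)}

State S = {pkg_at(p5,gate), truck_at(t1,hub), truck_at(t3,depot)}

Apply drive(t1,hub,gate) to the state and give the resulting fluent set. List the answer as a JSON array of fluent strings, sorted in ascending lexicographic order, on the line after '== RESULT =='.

Compute (S \ del) ∪ add:
  pre ⊆ S: {truck_at(t1,hub)} ⊆ S  — applicable
  S \ del = {pkg_at(p5,gate), truck_at(t3,depot)}
  ∪ add   = {pkg_at(p5,gate), truck_at(t1,gate), truck_at(t3,depot)}

== RESULT ==
["pkg_at(p5,gate)", "truck_at(t1,gate)", "truck_at(t3,depot)"]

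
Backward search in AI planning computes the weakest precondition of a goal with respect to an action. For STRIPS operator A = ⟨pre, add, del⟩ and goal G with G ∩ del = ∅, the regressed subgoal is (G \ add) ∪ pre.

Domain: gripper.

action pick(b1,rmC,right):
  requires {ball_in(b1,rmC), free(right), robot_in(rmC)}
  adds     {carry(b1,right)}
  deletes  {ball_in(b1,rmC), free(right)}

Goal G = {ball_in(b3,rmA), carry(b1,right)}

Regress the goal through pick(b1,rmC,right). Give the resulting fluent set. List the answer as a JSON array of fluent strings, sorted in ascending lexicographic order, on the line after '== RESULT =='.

Regress:
  G ∩ del = {}  (empty — regression defined)
  G \ add = {ball_in(b3,rmA), carry(b1,right)} \ {carry(b1,right)} = {ball_in(b3,rmA)}
  ∪ pre   = {ball_in(b3,rmA)} ∪ {ball_in(b1,rmC), free(right), robot_in(rmC)}
          = {ball_in(b1,rmC), ball_in(b3,rmA), free(right), robot_in(rmC)}

== RESULT ==
["ball_in(b1,rmC)", "ball_in(b3,rmA)", "free(right)", "robot_in(rmC)"]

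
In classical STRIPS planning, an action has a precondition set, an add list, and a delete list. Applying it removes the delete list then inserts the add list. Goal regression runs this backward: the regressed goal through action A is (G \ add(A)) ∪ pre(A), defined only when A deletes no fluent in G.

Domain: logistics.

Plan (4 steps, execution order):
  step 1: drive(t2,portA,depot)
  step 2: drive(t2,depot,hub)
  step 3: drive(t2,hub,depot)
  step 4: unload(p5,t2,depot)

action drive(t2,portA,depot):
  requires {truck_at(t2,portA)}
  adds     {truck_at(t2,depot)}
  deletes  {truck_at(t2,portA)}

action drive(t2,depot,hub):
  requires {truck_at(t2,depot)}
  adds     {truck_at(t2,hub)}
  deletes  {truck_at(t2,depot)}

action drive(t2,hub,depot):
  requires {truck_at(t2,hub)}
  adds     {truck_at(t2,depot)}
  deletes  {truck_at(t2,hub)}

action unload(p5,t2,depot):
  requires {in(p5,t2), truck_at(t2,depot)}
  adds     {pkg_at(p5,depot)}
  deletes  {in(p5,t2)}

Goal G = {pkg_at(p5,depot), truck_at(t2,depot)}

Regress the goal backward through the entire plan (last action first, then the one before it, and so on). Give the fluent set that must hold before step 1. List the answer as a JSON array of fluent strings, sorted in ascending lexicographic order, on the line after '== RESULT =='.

Regress step by step:
  through step 4 (unload(p5,t2,depot)): drop {pkg_at(p5,depot)}, keep {truck_at(t2,depot)}, require {in(p5,t2), truck_at(t2,depot)}
    → {in(p5,t2), truck_at(t2,depot)}
  through step 3 (drive(t2,hub,depot)): drop {truck_at(t2,depot)}, keep {in(p5,t2)}, require {truck_at(t2,hub)}
    → {in(p5,t2), truck_at(t2,hub)}
  through step 2 (drive(t2,depot,hub)): drop {truck_at(t2,hub)}, keep {in(p5,t2)}, require {truck_at(t2,depot)}
    → {in(p5,t2), truck_at(t2,depot)}
  through step 1 (drive(t2,portA,depot)): drop {truck_at(t2,depot)}, keep {in(p5,t2)}, require {truck_at(t2,portA)}
    → {in(p5,t2), truck_at(t2,portA)}

== RESULT ==
["in(p5,t2)", "truck_at(t2,portA)"]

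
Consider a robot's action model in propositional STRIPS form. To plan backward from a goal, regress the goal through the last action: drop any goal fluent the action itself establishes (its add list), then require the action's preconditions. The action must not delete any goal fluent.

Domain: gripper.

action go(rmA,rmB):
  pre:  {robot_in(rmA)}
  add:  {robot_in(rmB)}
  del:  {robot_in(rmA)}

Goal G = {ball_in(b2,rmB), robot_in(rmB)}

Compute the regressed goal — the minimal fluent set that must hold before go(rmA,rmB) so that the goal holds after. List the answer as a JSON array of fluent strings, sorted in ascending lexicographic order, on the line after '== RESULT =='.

Regress:
  G ∩ del = {}  (empty — regression defined)
  G \ add = {ball_in(b2,rmB), robot_in(rmB)} \ {robot_in(rmB)} = {ball_in(b2,rmB)}
  ∪ pre   = {ball_in(b2,rmB)} ∪ {robot_in(rmA)}
          = {ball_in(b2,rmB), robot_in(rmA)}

== RESULT ==
["ball_in(b2,rmB)", "robot_in(rmA)"]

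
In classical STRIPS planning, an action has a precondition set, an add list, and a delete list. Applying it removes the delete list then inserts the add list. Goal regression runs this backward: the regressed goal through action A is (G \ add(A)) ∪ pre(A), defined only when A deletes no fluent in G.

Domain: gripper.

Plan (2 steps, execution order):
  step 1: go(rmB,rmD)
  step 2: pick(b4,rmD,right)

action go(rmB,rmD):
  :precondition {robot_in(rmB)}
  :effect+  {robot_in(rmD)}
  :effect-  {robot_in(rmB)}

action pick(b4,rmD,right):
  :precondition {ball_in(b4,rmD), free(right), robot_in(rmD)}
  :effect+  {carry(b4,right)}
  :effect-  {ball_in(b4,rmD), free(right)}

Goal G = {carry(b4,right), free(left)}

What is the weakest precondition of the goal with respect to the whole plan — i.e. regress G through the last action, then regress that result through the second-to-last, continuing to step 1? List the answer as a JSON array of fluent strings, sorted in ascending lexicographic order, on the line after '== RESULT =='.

Regress step by step:
  through step 2 (pick(b4,rmD,right)): drop {carry(b4,right)}, keep {free(left)}, require {ball_in(b4,rmD), free(right), robot_in(rmD)}
    → {ball_in(b4,rmD), free(left), free(right), robot_in(rmD)}
  through step 1 (go(rmB,rmD)): drop {robot_in(rmD)}, keep {ball_in(b4,rmD), free(left), free(right)}, require {robot_in(rmB)}
    → {ball_in(b4,rmD), free(left), free(right), robot_in(rmB)}

== RESULT ==
["ball_in(b4,rmD)", "free(left)", "free(right)", "robot_in(rmB)"]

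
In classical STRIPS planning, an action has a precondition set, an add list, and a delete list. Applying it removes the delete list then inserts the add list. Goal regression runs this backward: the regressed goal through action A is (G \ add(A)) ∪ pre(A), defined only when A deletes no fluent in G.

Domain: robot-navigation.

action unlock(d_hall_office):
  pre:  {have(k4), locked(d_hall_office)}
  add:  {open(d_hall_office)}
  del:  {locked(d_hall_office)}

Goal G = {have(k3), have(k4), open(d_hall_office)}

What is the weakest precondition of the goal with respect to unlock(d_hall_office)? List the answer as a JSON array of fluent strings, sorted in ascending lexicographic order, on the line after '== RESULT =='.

Compute (G \ add) ∪ pre:
  G ∩ del = {}  (empty — regression defined)
  G \ add = {have(k3), have(k4), open(d_hall_office)} \ {open(d_hall_office)} = {have(k3), have(k4)}
  ∪ pre   = {have(k3), have(k4)} ∪ {have(k4), locked(d_hall_office)}
          = {have(k3), have(k4), locked(d_hall_office)}

== RESULT ==
["have(k3)", "have(k4)", "locked(d_hall_office)"]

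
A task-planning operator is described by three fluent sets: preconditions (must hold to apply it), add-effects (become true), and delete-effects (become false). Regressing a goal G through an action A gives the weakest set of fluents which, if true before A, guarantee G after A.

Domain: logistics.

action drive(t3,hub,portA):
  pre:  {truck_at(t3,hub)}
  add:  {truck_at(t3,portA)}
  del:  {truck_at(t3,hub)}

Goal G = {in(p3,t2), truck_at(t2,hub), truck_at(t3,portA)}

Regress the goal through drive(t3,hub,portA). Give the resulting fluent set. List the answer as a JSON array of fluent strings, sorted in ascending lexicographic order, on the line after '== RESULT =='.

Regress:
  G ∩ del = {}  (empty — regression defined)
  G \ add = {in(p3,t2), truck_at(t2,hub), truck_at(t3,portA)} \ {truck_at(t3,portA)} = {in(p3,t2), truck_at(t2,hub)}
  ∪ pre   = {in(p3,t2), truck_at(t2,hub)} ∪ {truck_at(t3,hub)}
          = {in(p3,t2), truck_at(t2,hub), truck_at(t3,hub)}

== RESULT ==
["in(p3,t2)", "truck_at(t2,hub)", "truck_at(t3,hub)"]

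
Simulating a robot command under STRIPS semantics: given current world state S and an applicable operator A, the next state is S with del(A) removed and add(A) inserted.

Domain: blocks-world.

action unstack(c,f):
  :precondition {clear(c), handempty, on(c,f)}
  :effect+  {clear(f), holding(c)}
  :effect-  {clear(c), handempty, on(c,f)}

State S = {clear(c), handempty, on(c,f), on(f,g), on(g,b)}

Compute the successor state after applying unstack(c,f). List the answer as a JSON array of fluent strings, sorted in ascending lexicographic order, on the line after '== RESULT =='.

Progress:
  pre ⊆ S: {clear(c), handempty, on(c,f)} ⊆ S  — applicable
  S \ del = {on(f,g), on(g,b)}
  ∪ add   = {clear(f), holding(c), on(f,g), on(g,b)}

== RESULT ==
["clear(f)", "holding(c)", "on(f,g)", "on(g,b)"]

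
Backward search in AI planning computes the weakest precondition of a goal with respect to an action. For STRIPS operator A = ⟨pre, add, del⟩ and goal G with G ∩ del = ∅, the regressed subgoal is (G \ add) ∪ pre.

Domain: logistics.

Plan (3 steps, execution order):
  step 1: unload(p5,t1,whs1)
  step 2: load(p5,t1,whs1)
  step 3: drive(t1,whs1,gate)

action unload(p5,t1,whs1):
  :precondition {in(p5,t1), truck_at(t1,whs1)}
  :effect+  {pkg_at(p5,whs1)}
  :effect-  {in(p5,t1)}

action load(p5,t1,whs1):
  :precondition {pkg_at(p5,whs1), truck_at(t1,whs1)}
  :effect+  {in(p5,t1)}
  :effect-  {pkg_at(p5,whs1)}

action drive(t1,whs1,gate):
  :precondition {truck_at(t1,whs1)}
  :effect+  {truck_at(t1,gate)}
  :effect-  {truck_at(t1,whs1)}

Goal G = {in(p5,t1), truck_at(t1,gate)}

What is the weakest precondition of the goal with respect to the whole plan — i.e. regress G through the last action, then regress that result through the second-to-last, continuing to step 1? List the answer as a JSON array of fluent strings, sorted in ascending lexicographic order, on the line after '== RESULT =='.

Work backward from the goal:
  through step 3 (drive(t1,whs1,gate)): drop {truck_at(t1,gate)}, keep {in(p5,t1)}, require {truck_at(t1,whs1)}
    → {in(p5,t1), truck_at(t1,whs1)}
  through step 2 (load(p5,t1,whs1)): drop {in(p5,t1)}, keep {truck_at(t1,whs1)}, require {pkg_at(p5,whs1), truck_at(t1,whs1)}
    → {pkg_at(p5,whs1), truck_at(t1,whs1)}
  through step 1 (unload(p5,t1,whs1)): drop {pkg_at(p5,whs1)}, keep {truck_at(t1,whs1)}, require {in(p5,t1), truck_at(t1,whs1)}
    → {in(p5,t1), truck_at(t1,whs1)}

== RESULT ==
["in(p5,t1)", "truck_at(t1,whs1)"]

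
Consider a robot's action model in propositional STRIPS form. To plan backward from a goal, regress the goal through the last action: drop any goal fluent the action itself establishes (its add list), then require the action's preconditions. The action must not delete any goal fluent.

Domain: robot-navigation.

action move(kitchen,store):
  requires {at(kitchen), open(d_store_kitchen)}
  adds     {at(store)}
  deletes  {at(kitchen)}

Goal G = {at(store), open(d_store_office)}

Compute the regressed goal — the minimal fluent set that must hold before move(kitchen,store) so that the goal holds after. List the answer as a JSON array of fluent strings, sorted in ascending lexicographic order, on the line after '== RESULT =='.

Regress:
  G ∩ del = {}  (empty — regression defined)
  G \ add = {at(store), open(d_store_office)} \ {at(store)} = {open(d_store_office)}
  ∪ pre   = {open(d_store_office)} ∪ {at(kitchen), open(d_store_kitchen)}
          = {at(kitchen), open(d_store_kitchen), open(d_store_office)}

== RESULT ==
["at(kitchen)", "open(d_store_kitchen)", "open(d_store_office)"]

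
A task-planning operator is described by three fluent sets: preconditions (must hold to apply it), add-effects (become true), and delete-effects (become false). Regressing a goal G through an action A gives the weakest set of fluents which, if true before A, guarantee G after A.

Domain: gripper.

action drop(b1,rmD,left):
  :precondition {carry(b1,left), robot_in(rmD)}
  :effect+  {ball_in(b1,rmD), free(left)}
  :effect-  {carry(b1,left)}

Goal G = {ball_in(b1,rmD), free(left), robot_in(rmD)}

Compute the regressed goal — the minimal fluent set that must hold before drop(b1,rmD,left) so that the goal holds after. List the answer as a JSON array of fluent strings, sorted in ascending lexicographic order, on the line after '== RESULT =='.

Compute (G \ add) ∪ pre:
  G ∩ del = {}  (empty — regression defined)
  G \ add = {ball_in(b1,rmD), free(left), robot_in(rmD)} \ {ball_in(b1,rmD), free(left)} = {robot_in(rmD)}
  ∪ pre   = {robot_in(rmD)} ∪ {carry(b1,left), robot_in(rmD)}
          = {carry(b1,left), robot_in(rmD)}

== RESULT ==
["carry(b1,left)", "robot_in(rmD)"]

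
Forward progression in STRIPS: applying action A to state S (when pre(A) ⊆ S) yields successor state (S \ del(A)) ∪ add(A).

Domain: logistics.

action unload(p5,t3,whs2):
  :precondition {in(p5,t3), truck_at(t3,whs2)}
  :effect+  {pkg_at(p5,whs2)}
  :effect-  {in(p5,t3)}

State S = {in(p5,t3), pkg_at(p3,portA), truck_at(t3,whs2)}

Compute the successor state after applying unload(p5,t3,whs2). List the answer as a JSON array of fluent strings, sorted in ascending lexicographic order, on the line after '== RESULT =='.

Compute (S \ del) ∪ add:
  pre ⊆ S: {in(p5,t3), truck_at(t3,whs2)} ⊆ S  — applicable
  S \ del = {pkg_at(p3,portA), truck_at(t3,whs2)}
  ∪ add   = {pkg_at(p3,portA), pkg_at(p5,whs2), truck_at(t3,whs2)}

== RESULT ==
["pkg_at(p3,portA)", "pkg_at(p5,whs2)", "truck_at(t3,whs2)"]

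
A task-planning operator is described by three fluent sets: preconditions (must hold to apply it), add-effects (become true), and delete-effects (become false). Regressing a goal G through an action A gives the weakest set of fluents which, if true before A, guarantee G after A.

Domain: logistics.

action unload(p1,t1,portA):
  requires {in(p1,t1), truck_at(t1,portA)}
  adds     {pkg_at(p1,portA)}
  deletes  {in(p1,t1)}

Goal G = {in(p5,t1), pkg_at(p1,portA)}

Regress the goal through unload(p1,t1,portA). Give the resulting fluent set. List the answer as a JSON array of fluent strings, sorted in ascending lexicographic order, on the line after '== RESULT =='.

Regress:
  G ∩ del = {}  (empty — regression defined)
  G \ add = {in(p5,t1), pkg_at(p1,portA)} \ {pkg_at(p1,portA)} = {in(p5,t1)}
  ∪ pre   = {in(p5,t1)} ∪ {in(p1,t1), truck_at(t1,portA)}
          = {in(p1,t1), in(p5,t1), truck_at(t1,portA)}

== RESULT ==
["in(p1,t1)", "in(p5,t1)", "truck_at(t1,portA)"]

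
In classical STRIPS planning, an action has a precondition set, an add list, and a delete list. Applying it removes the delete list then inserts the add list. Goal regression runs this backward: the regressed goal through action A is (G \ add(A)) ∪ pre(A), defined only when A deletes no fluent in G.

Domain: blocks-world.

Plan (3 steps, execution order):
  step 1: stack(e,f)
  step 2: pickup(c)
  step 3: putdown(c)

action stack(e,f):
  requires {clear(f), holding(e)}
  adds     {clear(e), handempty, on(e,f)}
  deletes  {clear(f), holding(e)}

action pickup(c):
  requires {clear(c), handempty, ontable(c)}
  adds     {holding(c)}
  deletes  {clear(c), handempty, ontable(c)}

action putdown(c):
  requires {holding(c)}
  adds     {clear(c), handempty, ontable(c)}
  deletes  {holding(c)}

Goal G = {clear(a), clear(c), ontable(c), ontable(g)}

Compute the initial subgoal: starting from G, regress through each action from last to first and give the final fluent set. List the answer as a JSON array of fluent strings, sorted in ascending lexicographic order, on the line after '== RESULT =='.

Work backward from the goal:
  through step 3 (putdown(c)): drop {clear(c), ontable(c)}, keep {clear(a), ontable(g)}, require {holding(c)}
    → {clear(a), holding(c), ontable(g)}
  through step 2 (pickup(c)): drop {holding(c)}, keep {clear(a), ontable(g)}, require {clear(c), handempty, ontable(c)}
    → {clear(a), clear(c), handempty, ontable(c), ontable(g)}
  through step 1 (stack(e,f)): drop {handempty}, keep {clear(a), clear(c), ontable(c), ontable(g)}, require {clear(f), holding(e)}
    → {clear(a), clear(c), clear(f), holding(e), ontable(c), ontable(g)}

== RESULT ==
["clear(a)", "clear(c)", "clear(f)", "holding(e)", "ontable(c)", "ontable(g)"]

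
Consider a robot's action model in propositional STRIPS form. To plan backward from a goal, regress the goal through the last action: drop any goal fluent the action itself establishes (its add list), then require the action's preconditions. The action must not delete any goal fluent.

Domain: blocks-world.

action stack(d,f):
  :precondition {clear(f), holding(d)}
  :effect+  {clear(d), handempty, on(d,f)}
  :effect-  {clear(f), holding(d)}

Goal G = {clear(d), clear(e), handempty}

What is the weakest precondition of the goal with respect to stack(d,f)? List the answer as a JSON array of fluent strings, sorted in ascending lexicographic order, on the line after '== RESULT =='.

Regress:
  G ∩ del = {}  (empty — regression defined)
  G \ add = {clear(d), clear(e), handempty} \ {clear(d), handempty, on(d,f)} = {clear(e)}
  ∪ pre   = {clear(e)} ∪ {clear(f), holding(d)}
          = {clear(e), clear(f), holding(d)}

== RESULT ==
["clear(e)", "clear(f)", "holding(d)"]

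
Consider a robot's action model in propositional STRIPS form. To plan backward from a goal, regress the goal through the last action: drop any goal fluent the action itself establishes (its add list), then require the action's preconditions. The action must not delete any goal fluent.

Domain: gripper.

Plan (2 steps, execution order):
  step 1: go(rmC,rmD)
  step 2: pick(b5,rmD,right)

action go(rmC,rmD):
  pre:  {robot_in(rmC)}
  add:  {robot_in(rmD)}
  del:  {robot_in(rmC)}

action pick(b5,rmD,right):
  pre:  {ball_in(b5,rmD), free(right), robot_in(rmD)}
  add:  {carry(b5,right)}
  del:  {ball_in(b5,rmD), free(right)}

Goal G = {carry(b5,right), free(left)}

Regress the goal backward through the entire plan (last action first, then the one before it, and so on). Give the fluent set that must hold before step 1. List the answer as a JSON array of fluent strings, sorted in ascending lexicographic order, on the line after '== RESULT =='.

Work backward from the goal:
  through step 2 (pick(b5,rmD,right)): drop {carry(b5,right)}, keep {free(left)}, require {ball_in(b5,rmD), free(right), robot_in(rmD)}
    → {ball_in(b5,rmD), free(left), free(right), robot_in(rmD)}
  through step 1 (go(rmC,rmD)): drop {robot_in(rmD)}, keep {ball_in(b5,rmD), free(left), free(right)}, require {robot_in(rmC)}
    → {ball_in(b5,rmD), free(left), free(right), robot_in(rmC)}

== RESULT ==
["ball_in(b5,rmD)", "free(left)", "free(right)", "robot_in(rmC)"]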